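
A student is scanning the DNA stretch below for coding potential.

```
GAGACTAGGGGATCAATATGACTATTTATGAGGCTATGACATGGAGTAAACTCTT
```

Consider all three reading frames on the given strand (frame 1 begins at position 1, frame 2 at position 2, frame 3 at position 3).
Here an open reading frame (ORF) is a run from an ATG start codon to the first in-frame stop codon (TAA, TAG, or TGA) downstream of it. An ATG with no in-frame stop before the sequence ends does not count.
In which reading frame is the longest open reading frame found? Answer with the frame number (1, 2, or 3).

Frame 1: GAG ACT AGG GGA TCA ATA TGA CTA TTT ATG AGG CTA TGA CAT GGA GTA AAC TCT — ATG at 28, stop TGA at 37 → 12 nt.
Frame 2: AGA CTA GGG GAT CAA TAT GAC TAT TTA TGA GGC TAT GAC ATG GAG TAA ACT CTT — ATG at 41, stop TAA at 47 → 9 nt.
Frame 3: GAC TAG GGG ATC AAT ATG ACT ATT TAT GAG GCT ATG ACA TGG AGT AAA CTC — no ATG→stop ORF.
Longest ORF is 12 nt in frame 1 (positions 28–39).

1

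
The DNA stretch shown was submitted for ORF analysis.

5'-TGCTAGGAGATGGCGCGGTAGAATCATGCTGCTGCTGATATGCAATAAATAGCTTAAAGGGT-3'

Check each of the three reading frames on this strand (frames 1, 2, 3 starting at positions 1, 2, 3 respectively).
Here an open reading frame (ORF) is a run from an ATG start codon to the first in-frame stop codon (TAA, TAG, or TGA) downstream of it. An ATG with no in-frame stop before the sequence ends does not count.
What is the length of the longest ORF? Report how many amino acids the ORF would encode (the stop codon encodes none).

Frame 1: TGC TAG GAG ATG GCG CGG TAG AAT CAT GCT GCT GCT GAT ATG CAA TAA ATA GCT TAA AGG — ATG at 10, stop TAG at 19 → 12 nt; ATG at 40, stop TAA at 46 → 9 nt.
Frame 2: GCT AGG AGA TGG CGC GGT AGA ATC ATG CTG CTG CTG ATA TGC AAT AAA TAG CTT AAA GGG — ATG at 26, stop TAG at 50 → 27 nt.
Frame 3: CTA GGA GAT GGC GCG GTA GAA TCA TGC TGC TGC TGA TAT GCA ATA AAT AGC TTA AAG GGT — no ATG→stop ORF.
Longest: frame 2, positions 26–52, 27 nt = 9 codons = 8 aa. → 8 amino acids.

8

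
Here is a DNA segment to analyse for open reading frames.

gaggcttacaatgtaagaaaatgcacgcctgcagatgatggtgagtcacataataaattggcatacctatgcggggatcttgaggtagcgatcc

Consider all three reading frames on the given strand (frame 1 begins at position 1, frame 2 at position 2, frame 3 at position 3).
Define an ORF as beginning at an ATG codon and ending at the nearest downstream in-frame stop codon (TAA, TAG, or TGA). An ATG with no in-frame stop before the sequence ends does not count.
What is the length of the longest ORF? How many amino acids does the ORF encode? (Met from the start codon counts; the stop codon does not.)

Frame 1: GAG GCT TAC AAT GTA AGA AAA TGC ACG CCT GCA GAT GAT GGT GAG TCA CAT AAT AAA TTG GCA TAC CTA TGC GGG GAT CTT GAG GTA GCG ATC — no ATG→stop ORF.
Frame 2: AGG CTT ACA ATG TAA GAA AAT GCA CGC CTG CAG ATG ATG GTG AGT CAC ATA ATA AAT TGG CAT ACC TAT GCG GGG ATC TTG AGG TAG CGA TCC — ATG at 11, stop TAA at 14 → 6 nt; ATG at 35, stop TAG at 86 → 54 nt; ATG at 38, stop TAG at 86 → 51 nt.
Frame 3: GGC TTA CAA TGT AAG AAA ATG CAC GCC TGC AGA TGA TGG TGA GTC ACA TAA TAA ATT GGC ATA CCT ATG CGG GGA TCT TGA GGT AGC GAT — ATG at 21, stop TGA at 36 → 18 nt; ATG at 69, stop TGA at 81 → 15 nt.
Longest: frame 2, positions 35–88, 54 nt = 18 codons = 17 aa. → 17 amino acids.

17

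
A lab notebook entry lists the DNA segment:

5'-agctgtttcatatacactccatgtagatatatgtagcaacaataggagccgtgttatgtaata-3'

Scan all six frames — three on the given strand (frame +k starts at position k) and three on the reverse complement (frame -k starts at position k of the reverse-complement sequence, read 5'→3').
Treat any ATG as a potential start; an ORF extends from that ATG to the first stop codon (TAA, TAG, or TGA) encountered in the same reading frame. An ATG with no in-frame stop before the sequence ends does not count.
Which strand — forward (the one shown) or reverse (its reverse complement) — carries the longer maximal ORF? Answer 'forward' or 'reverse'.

reverse

Reverse complement (5'→3'): TATTACATAACACGGCTCCTATTGTTGCTACATATATCTACATGGAGTGTATATGAAACAGCT
Frame +1: AGC TGT TTC ATA TAC ACT CCA TGT AGA TAT ATG TAG CAA CAA TAG GAG CCG TGT TAT GTA ATA — ATG at 31, stop TAG at 34 → 6 nt.
Frame +2: GCT GTT TCA TAT ACA CTC CAT GTA GAT ATA TGT AGC AAC AAT AGG AGC CGT GTT ATG TAA — ATG at 56, stop TAA at 59 → 6 nt.
Frame +3: CTG TTT CAT ATA CAC TCC ATG TAG ATA TAT GTA GCA ACA ATA GGA GCC GTG TTA TGT AAT — ATG at 21, stop TAG at 24 → 6 nt.
Frame -1: TAT TAC ATA ACA CGG CTC CTA TTG TTG CTA CAT ATA TCT ACA TGG AGT GTA TAT GAA ACA GCT — no ATG→stop ORF.
Frame -2: ATT ACA TAA CAC GGC TCC TAT TGT TGC TAC ATA TAT CTA CAT GGA GTG TAT ATG AAA CAG — no ATG→stop ORF.
Frame -3: TTA CAT AAC ACG GCT CCT ATT GTT GCT ACA TAT ATC TAC ATG GAG TGT ATA TGA AAC AGC — ATG at 42, stop TGA at 54 → 15 nt.
Forward-strand max 6 nt; reverse-strand max 15 nt. The reverse strand has the longer ORF.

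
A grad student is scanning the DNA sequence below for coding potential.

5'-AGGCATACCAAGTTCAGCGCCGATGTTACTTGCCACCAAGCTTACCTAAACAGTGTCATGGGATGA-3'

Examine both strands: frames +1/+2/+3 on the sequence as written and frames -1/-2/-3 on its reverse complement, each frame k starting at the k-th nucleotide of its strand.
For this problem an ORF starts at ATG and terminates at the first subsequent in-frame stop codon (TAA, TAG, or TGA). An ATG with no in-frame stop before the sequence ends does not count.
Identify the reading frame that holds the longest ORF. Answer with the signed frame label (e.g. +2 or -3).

+2

Reverse complement (5'→3'): TCATCCCATGACACTGTTTAGGTAAGCTTGGTGGCAAGTAACATCGGCGCTGAACTTGGTATGCCT
Frame +1: AGG CAT ACC AAG TTC AGC GCC GAT GTT ACT TGC CAC CAA GCT TAC CTA AAC AGT GTC ATG GGA TGA — ATG at 58, stop TGA at 64 → 9 nt.
Frame +2: GGC ATA CCA AGT TCA GCG CCG ATG TTA CTT GCC ACC AAG CTT ACC TAA ACA GTG TCA TGG GAT — ATG at 23, stop TAA at 47 → 27 nt.
Frame +3: GCA TAC CAA GTT CAG CGC CGA TGT TAC TTG CCA CCA AGC TTA CCT AAA CAG TGT CAT GGG ATG — no ATG→stop ORF.
Frame -1: TCA TCC CAT GAC ACT GTT TAG GTA AGC TTG GTG GCA AGT AAC ATC GGC GCT GAA CTT GGT ATG CCT — no ATG→stop ORF.
Frame -2: CAT CCC ATG ACA CTG TTT AGG TAA GCT TGG TGG CAA GTA ACA TCG GCG CTG AAC TTG GTA TGC — ATG at 8, stop TAA at 23 → 18 nt.
Frame -3: ATC CCA TGA CAC TGT TTA GGT AAG CTT GGT GGC AAG TAA CAT CGG CGC TGA ACT TGG TAT GCC — no ATG→stop ORF.
Longest ORF is 27 nt in frame +2 (positions 23–49).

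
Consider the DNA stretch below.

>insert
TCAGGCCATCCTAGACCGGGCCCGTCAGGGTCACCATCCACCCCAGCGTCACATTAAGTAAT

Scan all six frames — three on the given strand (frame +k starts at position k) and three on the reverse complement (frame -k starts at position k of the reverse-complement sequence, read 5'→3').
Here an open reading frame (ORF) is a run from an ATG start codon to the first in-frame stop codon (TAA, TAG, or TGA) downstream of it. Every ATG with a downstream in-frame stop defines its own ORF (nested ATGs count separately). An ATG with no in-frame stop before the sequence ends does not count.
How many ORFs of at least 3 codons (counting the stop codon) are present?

2

Reverse complement (5'→3'): ATTACTTAATGTGACGCTGGGGTGGATGGTGACCCTGACGGGCCCGGTCTAGGATGGCCTGA
Frame +1: TCA GGC CAT CCT AGA CCG GGC CCG TCA GGG TCA CCA TCC ACC CCA GCG TCA CAT TAA GTA — no ATG→stop ORF.
Frame +2: CAG GCC ATC CTA GAC CGG GCC CGT CAG GGT CAC CAT CCA CCC CAG CGT CAC ATT AAG TAA — no ATG→stop ORF.
Frame +3: AGG CCA TCC TAG ACC GGG CCC GTC AGG GTC ACC ATC CAC CCC AGC GTC ACA TTA AGT AAT — no ATG→stop ORF.
Frame -1: ATT ACT TAA TGT GAC GCT GGG GTG GAT GGT GAC CCT GAC GGG CCC GGT CTA GGA TGG CCT — no ATG→stop ORF.
Frame -2: TTA CTT AAT GTG ACG CTG GGG TGG ATG GTG ACC CTG ACG GGC CCG GTC TAG GAT GGC CTG — ATG at 26, stop TAG at 50 → 27 nt.
Frame -3: TAC TTA ATG TGA CGC TGG GGT GGA TGG TGA CCC TGA CGG GCC CGG TCT AGG ATG GCC TGA — ATG at 9, stop TGA at 12 → 6 nt; ATG at 54, stop TGA at 60 → 9 nt.
ORFs ≥ 3 codons: frame -2 26–52 (9 codons), frame -3 54–62 (3 codons). Count = 2.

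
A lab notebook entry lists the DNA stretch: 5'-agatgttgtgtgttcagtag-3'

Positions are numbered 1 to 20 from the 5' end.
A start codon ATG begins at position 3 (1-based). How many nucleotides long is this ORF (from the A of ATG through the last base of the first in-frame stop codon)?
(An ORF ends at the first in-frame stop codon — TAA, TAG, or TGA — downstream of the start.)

18

Codons from position 3: ATG (3–5), TTG (6–8), TGT (9–11), GTT (12–14), CAG (15–17), TAG (18–20).
TAG is the first in-frame stop; ORF spans 3–20, 18 nucleotides.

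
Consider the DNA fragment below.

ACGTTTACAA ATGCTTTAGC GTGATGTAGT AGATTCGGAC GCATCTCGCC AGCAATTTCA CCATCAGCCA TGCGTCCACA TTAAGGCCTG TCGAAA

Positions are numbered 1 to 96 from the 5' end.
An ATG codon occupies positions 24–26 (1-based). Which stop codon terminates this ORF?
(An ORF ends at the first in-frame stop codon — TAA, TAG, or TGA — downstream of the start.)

Codons from position 24: ATG (24–26), TAG (27–29).
The first in-frame stop codon is TAG.

TAG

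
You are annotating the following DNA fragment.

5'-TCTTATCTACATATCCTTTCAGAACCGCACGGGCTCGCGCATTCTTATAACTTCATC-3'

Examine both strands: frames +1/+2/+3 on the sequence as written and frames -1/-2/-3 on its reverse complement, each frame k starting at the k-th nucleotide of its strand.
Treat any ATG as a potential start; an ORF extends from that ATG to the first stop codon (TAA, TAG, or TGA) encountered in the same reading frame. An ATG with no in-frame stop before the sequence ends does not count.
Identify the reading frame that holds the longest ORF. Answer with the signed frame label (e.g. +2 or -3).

-1

Reverse complement (5'→3'): GATGAAGTTATAAGAATGCGCGAGCCCGTGCGGTTCTGAAAGGATATGTAGATAAGA
Frame +1: TCT TAT CTA CAT ATC CTT TCA GAA CCG CAC GGG CTC GCG CAT TCT TAT AAC TTC ATC — no ATG→stop ORF.
Frame +2: CTT ATC TAC ATA TCC TTT CAG AAC CGC ACG GGC TCG CGC ATT CTT ATA ACT TCA — no ATG→stop ORF.
Frame +3: TTA TCT ACA TAT CCT TTC AGA ACC GCA CGG GCT CGC GCA TTC TTA TAA CTT CAT — no ATG→stop ORF.
Frame -1: GAT GAA GTT ATA AGA ATG CGC GAG CCC GTG CGG TTC TGA AAG GAT ATG TAG ATA AGA — ATG at 16, stop TGA at 37 → 24 nt; ATG at 46, stop TAG at 49 → 6 nt.
Frame -2: ATG AAG TTA TAA GAA TGC GCG AGC CCG TGC GGT TCT GAA AGG ATA TGT AGA TAA — ATG at 2, stop TAA at 11 → 12 nt.
Frame -3: TGA AGT TAT AAG AAT GCG CGA GCC CGT GCG GTT CTG AAA GGA TAT GTA GAT AAG — no ATG→stop ORF.
Longest ORF is 24 nt in frame -1 (positions 16–39).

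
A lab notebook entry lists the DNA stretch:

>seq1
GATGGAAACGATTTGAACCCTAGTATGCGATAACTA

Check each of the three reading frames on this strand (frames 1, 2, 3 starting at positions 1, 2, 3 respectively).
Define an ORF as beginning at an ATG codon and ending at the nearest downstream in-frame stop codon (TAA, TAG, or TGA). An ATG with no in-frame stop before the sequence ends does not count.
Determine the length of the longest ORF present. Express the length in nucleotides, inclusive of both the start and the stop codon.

15

Frame 1: GAT GGA AAC GAT TTG AAC CCT AGT ATG CGA TAA CTA — ATG at 25, stop TAA at 31 → 9 nt.
Frame 2: ATG GAA ACG ATT TGA ACC CTA GTA TGC GAT AAC — ATG at 2, stop TGA at 14 → 15 nt.
Frame 3: TGG AAA CGA TTT GAA CCC TAG TAT GCG ATA ACT — no ATG→stop ORF.
Longest: frame 2, positions 2–16, 15 nt = 5 codons = 4 aa. → 15 nucleotides.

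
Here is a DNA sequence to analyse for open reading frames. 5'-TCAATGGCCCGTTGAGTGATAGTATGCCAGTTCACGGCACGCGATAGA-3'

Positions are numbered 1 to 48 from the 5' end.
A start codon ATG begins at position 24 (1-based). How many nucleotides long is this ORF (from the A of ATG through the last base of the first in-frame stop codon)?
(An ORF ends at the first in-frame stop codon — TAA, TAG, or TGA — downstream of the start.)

Codons from position 24: ATG (24–26), CCA (27–29), GTT (30–32), CAC (33–35), GGC (36–38), ACG (39–41), CGA (42–44), TAG (45–47).
TAG is the first in-frame stop; ORF spans 24–47, 24 nucleotides.

24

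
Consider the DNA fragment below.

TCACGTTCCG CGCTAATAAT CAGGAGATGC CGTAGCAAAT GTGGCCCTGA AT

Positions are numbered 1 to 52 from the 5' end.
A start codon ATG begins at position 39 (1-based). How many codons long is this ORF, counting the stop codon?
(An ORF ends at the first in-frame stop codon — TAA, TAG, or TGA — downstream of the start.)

4

Codons from position 39: ATG (39–41), TGG (42–44), CCC (45–47), TGA (48–50).
TGA is the first in-frame stop; that's 4 codons including the stop.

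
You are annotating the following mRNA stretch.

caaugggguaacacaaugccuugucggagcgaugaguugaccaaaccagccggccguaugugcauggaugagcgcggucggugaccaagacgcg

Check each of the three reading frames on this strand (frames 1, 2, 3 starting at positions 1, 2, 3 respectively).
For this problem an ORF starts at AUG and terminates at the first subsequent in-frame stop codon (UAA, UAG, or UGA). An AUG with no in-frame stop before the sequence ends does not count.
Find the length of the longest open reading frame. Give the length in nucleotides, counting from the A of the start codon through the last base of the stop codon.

Frame 1: CAA UGG GGU AAC ACA AUG CCU UGU CGG AGC GAU GAG UUG ACC AAA CCA GCC GGC CGU AUG UGC AUG GAU GAG CGC GGU CGG UGA CCA AGA CGC — AUG at 16, stop UGA at 82 → 69 nt; AUG at 58, stop UGA at 82 → 27 nt; AUG at 64, stop UGA at 82 → 21 nt.
Frame 2: AAU GGG GUA ACA CAA UGC CUU GUC GGA GCG AUG AGU UGA CCA AAC CAG CCG GCC GUA UGU GCA UGG AUG AGC GCG GUC GGU GAC CAA GAC GCG — AUG at 32, stop UGA at 38 → 9 nt.
Frame 3: AUG GGG UAA CAC AAU GCC UUG UCG GAG CGA UGA GUU GAC CAA ACC AGC CGG CCG UAU GUG CAU GGA UGA GCG CGG UCG GUG ACC AAG ACG — AUG at 3, stop UAA at 9 → 9 nt.
Longest: frame 1, positions 16–84, 69 nt = 23 codons = 22 aa. → 69 nucleotides.

69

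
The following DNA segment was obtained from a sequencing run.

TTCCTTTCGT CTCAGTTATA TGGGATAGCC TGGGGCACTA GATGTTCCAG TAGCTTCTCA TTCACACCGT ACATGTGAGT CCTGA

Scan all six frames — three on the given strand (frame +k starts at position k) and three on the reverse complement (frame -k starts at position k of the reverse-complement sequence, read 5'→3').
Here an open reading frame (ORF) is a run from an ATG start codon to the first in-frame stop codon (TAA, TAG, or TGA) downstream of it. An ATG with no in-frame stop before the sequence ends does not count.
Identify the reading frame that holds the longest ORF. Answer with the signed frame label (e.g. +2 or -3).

-3

Reverse complement (5'→3'): TCAGGACTCACATGTACGGTGTGAATGAGAAGCTACTGGAACATCTAGTGCCCCAGGCTATCCCATATAACTGAGACGAAAGGAA
Frame +1: TTC CTT TCG TCT CAG TTA TAT GGG ATA GCC TGG GGC ACT AGA TGT TCC AGT AGC TTC TCA TTC ACA CCG TAC ATG TGA GTC CTG — ATG at 73, stop TGA at 76 → 6 nt.
Frame +2: TCC TTT CGT CTC AGT TAT ATG GGA TAG CCT GGG GCA CTA GAT GTT CCA GTA GCT TCT CAT TCA CAC CGT ACA TGT GAG TCC TGA — ATG at 20, stop TAG at 26 → 9 nt.
Frame +3: CCT TTC GTC TCA GTT ATA TGG GAT AGC CTG GGG CAC TAG ATG TTC CAG TAG CTT CTC ATT CAC ACC GTA CAT GTG AGT CCT — ATG at 42, stop TAG at 51 → 12 nt.
Frame -1: TCA GGA CTC ACA TGT ACG GTG TGA ATG AGA AGC TAC TGG AAC ATC TAG TGC CCC AGG CTA TCC CAT ATA ACT GAG ACG AAA GGA — ATG at 25, stop TAG at 46 → 24 nt.
Frame -2: CAG GAC TCA CAT GTA CGG TGT GAA TGA GAA GCT ACT GGA ACA TCT AGT GCC CCA GGC TAT CCC ATA TAA CTG AGA CGA AAG GAA — no ATG→stop ORF.
Frame -3: AGG ACT CAC ATG TAC GGT GTG AAT GAG AAG CTA CTG GAA CAT CTA GTG CCC CAG GCT ATC CCA TAT AAC TGA GAC GAA AGG — ATG at 12, stop TGA at 72 → 63 nt.
Longest ORF is 63 nt in frame -3 (positions 12–74).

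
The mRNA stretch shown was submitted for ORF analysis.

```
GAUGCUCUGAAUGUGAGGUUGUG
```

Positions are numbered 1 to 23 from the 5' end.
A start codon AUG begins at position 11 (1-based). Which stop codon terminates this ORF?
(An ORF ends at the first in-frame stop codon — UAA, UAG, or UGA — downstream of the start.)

UGA

Codons from position 11: AUG (11–13), UGA (14–16).
The first in-frame stop codon is UGA.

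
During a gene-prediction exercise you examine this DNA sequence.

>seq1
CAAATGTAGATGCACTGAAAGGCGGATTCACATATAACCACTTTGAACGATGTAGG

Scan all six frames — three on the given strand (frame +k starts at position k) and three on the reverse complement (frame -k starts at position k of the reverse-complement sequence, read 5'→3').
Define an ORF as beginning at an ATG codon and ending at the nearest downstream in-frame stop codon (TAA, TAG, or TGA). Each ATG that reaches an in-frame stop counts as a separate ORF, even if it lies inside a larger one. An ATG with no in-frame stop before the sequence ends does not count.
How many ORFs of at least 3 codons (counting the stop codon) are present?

Reverse complement (5'→3'): CCTACATCGTTCAAAGTGGTTATATGTGAATCCGCCTTTCAGTGCATCTACATTTG
Frame +1: CAA ATG TAG ATG CAC TGA AAG GCG GAT TCA CAT ATA ACC ACT TTG AAC GAT GTA — ATG at 4, stop TAG at 7 → 6 nt; ATG at 10, stop TGA at 16 → 9 nt.
Frame +2: AAA TGT AGA TGC ACT GAA AGG CGG ATT CAC ATA TAA CCA CTT TGA ACG ATG TAG — ATG at 50, stop TAG at 53 → 6 nt.
Frame +3: AAT GTA GAT GCA CTG AAA GGC GGA TTC ACA TAT AAC CAC TTT GAA CGA TGT AGG — no ATG→stop ORF.
Frame -1: CCT ACA TCG TTC AAA GTG GTT ATA TGT GAA TCC GCC TTT CAG TGC ATC TAC ATT — no ATG→stop ORF.
Frame -2: CTA CAT CGT TCA AAG TGG TTA TAT GTG AAT CCG CCT TTC AGT GCA TCT ACA TTT — no ATG→stop ORF.
Frame -3: TAC ATC GTT CAA AGT GGT TAT ATG TGA ATC CGC CTT TCA GTG CAT CTA CAT TTG — ATG at 24, stop TGA at 27 → 6 nt.
ORFs ≥ 3 codons: frame +1 10–18 (3 codons). Count = 1.

1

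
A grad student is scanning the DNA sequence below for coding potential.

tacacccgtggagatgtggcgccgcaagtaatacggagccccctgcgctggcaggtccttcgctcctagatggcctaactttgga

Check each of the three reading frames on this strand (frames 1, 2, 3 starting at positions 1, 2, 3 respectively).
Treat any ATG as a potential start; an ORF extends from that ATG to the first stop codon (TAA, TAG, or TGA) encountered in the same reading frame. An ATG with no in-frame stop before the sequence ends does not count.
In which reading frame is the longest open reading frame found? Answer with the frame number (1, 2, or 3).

Frame 1: TAC ACC CGT GGA GAT GTG GCG CCG CAA GTA ATA CGG AGC CCC CTG CGC TGG CAG GTC CTT CGC TCC TAG ATG GCC TAA CTT TGG — ATG at 70, stop TAA at 76 → 9 nt.
Frame 2: ACA CCC GTG GAG ATG TGG CGC CGC AAG TAA TAC GGA GCC CCC TGC GCT GGC AGG TCC TTC GCT CCT AGA TGG CCT AAC TTT GGA — ATG at 14, stop TAA at 29 → 18 nt.
Frame 3: CAC CCG TGG AGA TGT GGC GCC GCA AGT AAT ACG GAG CCC CCT GCG CTG GCA GGT CCT TCG CTC CTA GAT GGC CTA ACT TTG — no ATG→stop ORF.
Longest ORF is 18 nt in frame 2 (positions 14–31).

2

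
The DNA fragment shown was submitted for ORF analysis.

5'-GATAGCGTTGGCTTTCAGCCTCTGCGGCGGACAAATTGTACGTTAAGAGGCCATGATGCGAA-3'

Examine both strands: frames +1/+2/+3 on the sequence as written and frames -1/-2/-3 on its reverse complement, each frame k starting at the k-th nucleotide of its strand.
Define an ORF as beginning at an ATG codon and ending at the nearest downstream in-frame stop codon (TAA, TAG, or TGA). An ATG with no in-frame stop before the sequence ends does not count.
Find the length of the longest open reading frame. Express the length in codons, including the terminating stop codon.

Reverse complement (5'→3'): TTCGCATCATGGCCTCTTAACGTACAATTTGTCCGCCGCAGAGGCTGAAAGCCAACGCTATC
Frame +1: GAT AGC GTT GGC TTT CAG CCT CTG CGG CGG ACA AAT TGT ACG TTA AGA GGC CAT GAT GCG — no ATG→stop ORF.
Frame +2: ATA GCG TTG GCT TTC AGC CTC TGC GGC GGA CAA ATT GTA CGT TAA GAG GCC ATG ATG CGA — no ATG→stop ORF.
Frame +3: TAG CGT TGG CTT TCA GCC TCT GCG GCG GAC AAA TTG TAC GTT AAG AGG CCA TGA TGC GAA — no ATG→stop ORF.
Frame -1: TTC GCA TCA TGG CCT CTT AAC GTA CAA TTT GTC CGC CGC AGA GGC TGA AAG CCA ACG CTA — no ATG→stop ORF.
Frame -2: TCG CAT CAT GGC CTC TTA ACG TAC AAT TTG TCC GCC GCA GAG GCT GAA AGC CAA CGC TAT — no ATG→stop ORF.
Frame -3: CGC ATC ATG GCC TCT TAA CGT ACA ATT TGT CCG CCG CAG AGG CTG AAA GCC AAC GCT ATC — ATG at 9, stop TAA at 18 → 12 nt.
Longest: frame -3, positions 9–20, 12 nt = 4 codons = 3 aa. → 4 codons.

4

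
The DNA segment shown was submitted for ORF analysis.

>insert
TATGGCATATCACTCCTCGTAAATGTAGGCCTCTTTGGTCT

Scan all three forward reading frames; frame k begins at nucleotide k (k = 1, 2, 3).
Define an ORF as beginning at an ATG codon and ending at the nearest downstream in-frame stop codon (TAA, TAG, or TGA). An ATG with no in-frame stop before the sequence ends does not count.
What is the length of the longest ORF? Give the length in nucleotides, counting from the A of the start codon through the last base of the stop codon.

Frame 1: TAT GGC ATA TCA CTC CTC GTA AAT GTA GGC CTC TTT GGT — no ATG→stop ORF.
Frame 2: ATG GCA TAT CAC TCC TCG TAA ATG TAG GCC TCT TTG GTC — ATG at 2, stop TAA at 20 → 21 nt; ATG at 23, stop TAG at 26 → 6 nt.
Frame 3: TGG CAT ATC ACT CCT CGT AAA TGT AGG CCT CTT TGG TCT — no ATG→stop ORF.
Longest: frame 2, positions 2–22, 21 nt = 7 codons = 6 aa. → 21 nucleotides.

21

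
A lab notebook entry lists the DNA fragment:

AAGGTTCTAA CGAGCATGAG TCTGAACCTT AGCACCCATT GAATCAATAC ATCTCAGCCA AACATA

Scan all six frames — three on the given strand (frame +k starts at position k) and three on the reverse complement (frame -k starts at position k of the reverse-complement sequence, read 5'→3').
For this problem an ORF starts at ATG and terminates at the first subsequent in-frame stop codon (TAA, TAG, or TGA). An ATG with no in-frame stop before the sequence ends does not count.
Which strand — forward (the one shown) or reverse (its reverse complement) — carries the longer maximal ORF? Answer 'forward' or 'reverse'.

Reverse complement (5'→3'): TATGTTTGGCTGAGATGTATTGATTCAATGGGTGCTAAGGTTCAGACTCATGCTCGTTAGAACCTT
Frame +1: AAG GTT CTA ACG AGC ATG AGT CTG AAC CTT AGC ACC CAT TGA ATC AAT ACA TCT CAG CCA AAC ATA — ATG at 16, stop TGA at 40 → 27 nt.
Frame +2: AGG TTC TAA CGA GCA TGA GTC TGA ACC TTA GCA CCC ATT GAA TCA ATA CAT CTC AGC CAA ACA — no ATG→stop ORF.
Frame +3: GGT TCT AAC GAG CAT GAG TCT GAA CCT TAG CAC CCA TTG AAT CAA TAC ATC TCA GCC AAA CAT — no ATG→stop ORF.
Frame -1: TAT GTT TGG CTG AGA TGT ATT GAT TCA ATG GGT GCT AAG GTT CAG ACT CAT GCT CGT TAG AAC CTT — ATG at 28, stop TAG at 58 → 33 nt.
Frame -2: ATG TTT GGC TGA GAT GTA TTG ATT CAA TGG GTG CTA AGG TTC AGA CTC ATG CTC GTT AGA ACC — ATG at 2, stop TGA at 11 → 12 nt.
Frame -3: TGT TTG GCT GAG ATG TAT TGA TTC AAT GGG TGC TAA GGT TCA GAC TCA TGC TCG TTA GAA CCT — ATG at 15, stop TGA at 21 → 9 nt.
Forward-strand max 27 nt; reverse-strand max 33 nt. The reverse strand has the longer ORF.

reverse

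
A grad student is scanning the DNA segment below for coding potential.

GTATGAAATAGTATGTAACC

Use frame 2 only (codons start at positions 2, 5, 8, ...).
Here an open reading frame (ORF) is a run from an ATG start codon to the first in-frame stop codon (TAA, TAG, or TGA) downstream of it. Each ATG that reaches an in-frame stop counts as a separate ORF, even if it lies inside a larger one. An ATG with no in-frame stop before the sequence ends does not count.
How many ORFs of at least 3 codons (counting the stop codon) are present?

Frame 2: TAT GAA ATA GTA TGT AAC — no ATG→stop ORF.
No ORF reaches 3 codons. Count = 0.

0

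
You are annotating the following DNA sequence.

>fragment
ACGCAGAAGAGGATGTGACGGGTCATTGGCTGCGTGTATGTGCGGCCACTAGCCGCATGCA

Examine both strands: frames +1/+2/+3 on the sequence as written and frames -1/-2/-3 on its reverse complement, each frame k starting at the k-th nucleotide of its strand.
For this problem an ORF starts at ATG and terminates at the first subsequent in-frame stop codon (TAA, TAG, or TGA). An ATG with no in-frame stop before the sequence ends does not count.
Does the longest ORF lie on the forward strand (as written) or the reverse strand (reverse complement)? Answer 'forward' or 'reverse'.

reverse

Reverse complement (5'→3'): TGCATGCGGCTAGTGGCCGCACATACACGCAGCCAATGACCCGTCACATCCTCTTCTGCGT
Frame +1: ACG CAG AAG AGG ATG TGA CGG GTC ATT GGC TGC GTG TAT GTG CGG CCA CTA GCC GCA TGC — ATG at 13, stop TGA at 16 → 6 nt.
Frame +2: CGC AGA AGA GGA TGT GAC GGG TCA TTG GCT GCG TGT ATG TGC GGC CAC TAG CCG CAT GCA — ATG at 38, stop TAG at 50 → 15 nt.
Frame +3: GCA GAA GAG GAT GTG ACG GGT CAT TGG CTG CGT GTA TGT GCG GCC ACT AGC CGC ATG — no ATG→stop ORF.
Frame -1: TGC ATG CGG CTA GTG GCC GCA CAT ACA CGC AGC CAA TGA CCC GTC ACA TCC TCT TCT GCG — ATG at 4, stop TGA at 37 → 36 nt.
Frame -2: GCA TGC GGC TAG TGG CCG CAC ATA CAC GCA GCC AAT GAC CCG TCA CAT CCT CTT CTG CGT — no ATG→stop ORF.
Frame -3: CAT GCG GCT AGT GGC CGC ACA TAC ACG CAG CCA ATG ACC CGT CAC ATC CTC TTC TGC — no ATG→stop ORF.
Forward-strand max 15 nt; reverse-strand max 36 nt. The reverse strand has the longer ORF.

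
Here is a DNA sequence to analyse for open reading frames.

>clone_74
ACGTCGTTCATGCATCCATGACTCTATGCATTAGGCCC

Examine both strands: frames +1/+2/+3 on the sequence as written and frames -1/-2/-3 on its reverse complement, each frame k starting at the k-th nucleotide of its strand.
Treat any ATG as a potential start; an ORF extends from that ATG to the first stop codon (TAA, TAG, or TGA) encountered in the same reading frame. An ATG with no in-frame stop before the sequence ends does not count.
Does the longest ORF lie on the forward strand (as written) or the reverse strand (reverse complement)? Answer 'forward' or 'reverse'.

Reverse complement (5'→3'): GGGCCTAATGCATAGAGTCATGGATGCATGAACGACGT
Frame +1: ACG TCG TTC ATG CAT CCA TGA CTC TAT GCA TTA GGC — ATG at 10, stop TGA at 19 → 12 nt.
Frame +2: CGT CGT TCA TGC ATC CAT GAC TCT ATG CAT TAG GCC — ATG at 26, stop TAG at 32 → 9 nt.
Frame +3: GTC GTT CAT GCA TCC ATG ACT CTA TGC ATT AGG CCC — no ATG→stop ORF.
Frame -1: GGG CCT AAT GCA TAG AGT CAT GGA TGC ATG AAC GAC — no ATG→stop ORF.
Frame -2: GGC CTA ATG CAT AGA GTC ATG GAT GCA TGA ACG ACG — ATG at 8, stop TGA at 29 → 24 nt; ATG at 20, stop TGA at 29 → 12 nt.
Frame -3: GCC TAA TGC ATA GAG TCA TGG ATG CAT GAA CGA CGT — no ATG→stop ORF.
Forward-strand max 12 nt; reverse-strand max 24 nt. The reverse strand has the longer ORF.

reverse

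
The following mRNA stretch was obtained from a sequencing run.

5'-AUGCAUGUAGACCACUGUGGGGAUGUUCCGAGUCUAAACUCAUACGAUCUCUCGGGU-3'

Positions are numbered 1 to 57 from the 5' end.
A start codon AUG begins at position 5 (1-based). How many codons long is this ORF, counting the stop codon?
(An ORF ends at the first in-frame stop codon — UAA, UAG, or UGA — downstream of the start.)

Codons from position 5: AUG (5–7), UAG (8–10).
UAG is the first in-frame stop; that's 2 codons including the stop.

2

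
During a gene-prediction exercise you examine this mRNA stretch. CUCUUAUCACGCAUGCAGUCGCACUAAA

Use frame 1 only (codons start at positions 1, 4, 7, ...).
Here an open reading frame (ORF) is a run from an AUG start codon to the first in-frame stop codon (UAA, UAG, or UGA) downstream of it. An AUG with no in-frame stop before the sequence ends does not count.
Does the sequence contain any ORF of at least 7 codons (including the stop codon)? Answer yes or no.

no

Frame 1: CUC UUA UCA CGC AUG CAG UCG CAC UAA — AUG at 13, stop UAA at 25 → 15 nt.
Largest ORF found is 5 codons < 7, so no.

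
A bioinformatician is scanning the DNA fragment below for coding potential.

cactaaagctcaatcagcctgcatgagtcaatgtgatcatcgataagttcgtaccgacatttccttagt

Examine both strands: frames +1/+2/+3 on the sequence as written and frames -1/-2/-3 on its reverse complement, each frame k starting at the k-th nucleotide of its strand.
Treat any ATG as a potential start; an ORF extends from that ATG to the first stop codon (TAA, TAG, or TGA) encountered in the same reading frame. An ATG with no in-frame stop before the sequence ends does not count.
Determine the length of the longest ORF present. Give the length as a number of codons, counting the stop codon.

9

Reverse complement (5'→3'): ACTAAGGAAATGTCGGTACGAACTTATCGATGATCACATTGACTCATGCAGGCTGATTGAGCTTTAGTG
Frame +1: CAC TAA AGC TCA ATC AGC CTG CAT GAG TCA ATG TGA TCA TCG ATA AGT TCG TAC CGA CAT TTC CTT AGT — ATG at 31, stop TGA at 34 → 6 nt.
Frame +2: ACT AAA GCT CAA TCA GCC TGC ATG AGT CAA TGT GAT CAT CGA TAA GTT CGT ACC GAC ATT TCC TTA — ATG at 23, stop TAA at 44 → 24 nt.
Frame +3: CTA AAG CTC AAT CAG CCT GCA TGA GTC AAT GTG ATC ATC GAT AAG TTC GTA CCG ACA TTT CCT TAG — no ATG→stop ORF.
Frame -1: ACT AAG GAA ATG TCG GTA CGA ACT TAT CGA TGA TCA CAT TGA CTC ATG CAG GCT GAT TGA GCT TTA GTG — ATG at 10, stop TGA at 31 → 24 nt; ATG at 46, stop TGA at 58 → 15 nt.
Frame -2: CTA AGG AAA TGT CGG TAC GAA CTT ATC GAT GAT CAC ATT GAC TCA TGC AGG CTG ATT GAG CTT TAG — no ATG→stop ORF.
Frame -3: TAA GGA AAT GTC GGT ACG AAC TTA TCG ATG ATC ACA TTG ACT CAT GCA GGC TGA TTG AGC TTT AGT — ATG at 30, stop TGA at 54 → 27 nt.
Longest: frame -3, positions 30–56, 27 nt = 9 codons = 8 aa. → 9 codons.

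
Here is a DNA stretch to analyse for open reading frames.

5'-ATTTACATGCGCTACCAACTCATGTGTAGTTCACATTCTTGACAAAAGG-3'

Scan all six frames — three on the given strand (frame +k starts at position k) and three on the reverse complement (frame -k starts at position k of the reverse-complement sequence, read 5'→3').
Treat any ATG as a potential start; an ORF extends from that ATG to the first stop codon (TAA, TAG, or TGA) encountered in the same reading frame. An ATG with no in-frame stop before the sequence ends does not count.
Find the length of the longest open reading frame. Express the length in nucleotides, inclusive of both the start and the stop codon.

36

Reverse complement (5'→3'): CCTTTTGTCAAGAATGTGAACTACACATGAGTTGGTAGCGCATGTAAAT
Frame +1: ATT TAC ATG CGC TAC CAA CTC ATG TGT AGT TCA CAT TCT TGA CAA AAG — ATG at 7, stop TGA at 40 → 36 nt; ATG at 22, stop TGA at 40 → 21 nt.
Frame +2: TTT ACA TGC GCT ACC AAC TCA TGT GTA GTT CAC ATT CTT GAC AAA AGG — no ATG→stop ORF.
Frame +3: TTA CAT GCG CTA CCA ACT CAT GTG TAG TTC ACA TTC TTG ACA AAA — no ATG→stop ORF.
Frame -1: CCT TTT GTC AAG AAT GTG AAC TAC ACA TGA GTT GGT AGC GCA TGT AAA — no ATG→stop ORF.
Frame -2: CTT TTG TCA AGA ATG TGA ACT ACA CAT GAG TTG GTA GCG CAT GTA AAT — ATG at 14, stop TGA at 17 → 6 nt.
Frame -3: TTT TGT CAA GAA TGT GAA CTA CAC ATG AGT TGG TAG CGC ATG TAA — ATG at 27, stop TAG at 36 → 12 nt; ATG at 42, stop TAA at 45 → 6 nt.
Longest: frame +1, positions 7–42, 36 nt = 12 codons = 11 aa. → 36 nucleotides.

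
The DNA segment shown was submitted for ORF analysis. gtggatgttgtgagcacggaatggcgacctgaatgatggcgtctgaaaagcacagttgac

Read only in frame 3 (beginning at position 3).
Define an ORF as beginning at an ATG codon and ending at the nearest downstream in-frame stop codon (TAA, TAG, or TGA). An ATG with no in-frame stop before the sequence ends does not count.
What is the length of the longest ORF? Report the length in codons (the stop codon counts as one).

Frame 3: GGA TGT TGT GAG CAC GGA ATG GCG ACC TGA ATG ATG GCG TCT GAA AAG CAC AGT TGA — ATG at 21, stop TGA at 30 → 12 nt; ATG at 33, stop TGA at 57 → 27 nt; ATG at 36, stop TGA at 57 → 24 nt.
Longest: frame 3, positions 33–59, 27 nt = 9 codons = 8 aa. → 9 codons.

9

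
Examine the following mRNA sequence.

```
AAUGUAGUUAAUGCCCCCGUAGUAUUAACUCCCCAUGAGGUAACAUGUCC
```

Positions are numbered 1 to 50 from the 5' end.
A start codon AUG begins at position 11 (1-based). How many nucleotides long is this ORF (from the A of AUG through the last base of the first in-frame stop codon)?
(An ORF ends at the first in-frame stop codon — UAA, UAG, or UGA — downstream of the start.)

Codons from position 11: AUG (11–13), CCC (14–16), CCG (17–19), UAG (20–22).
UAG is the first in-frame stop; ORF spans 11–22, 12 nucleotides.

12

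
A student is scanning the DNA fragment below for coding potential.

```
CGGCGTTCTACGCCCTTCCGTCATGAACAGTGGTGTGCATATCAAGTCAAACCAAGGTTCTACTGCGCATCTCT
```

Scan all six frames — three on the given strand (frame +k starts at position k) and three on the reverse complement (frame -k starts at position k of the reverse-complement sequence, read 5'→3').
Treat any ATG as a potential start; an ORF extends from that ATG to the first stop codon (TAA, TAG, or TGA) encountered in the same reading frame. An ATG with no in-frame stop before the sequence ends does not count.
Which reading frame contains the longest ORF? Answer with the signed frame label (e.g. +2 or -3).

-2

Reverse complement (5'→3'): AGAGATGCGCAGTAGAACCTTGGTTTGACTTGATATGCACACCACTGTTCATGACGGAAGGGCGTAGAACGCCG
Frame +1: CGG CGT TCT ACG CCC TTC CGT CAT GAA CAG TGG TGT GCA TAT CAA GTC AAA CCA AGG TTC TAC TGC GCA TCT — no ATG→stop ORF.
Frame +2: GGC GTT CTA CGC CCT TCC GTC ATG AAC AGT GGT GTG CAT ATC AAG TCA AAC CAA GGT TCT ACT GCG CAT CTC — no ATG→stop ORF.
Frame +3: GCG TTC TAC GCC CTT CCG TCA TGA ACA GTG GTG TGC ATA TCA AGT CAA ACC AAG GTT CTA CTG CGC ATC TCT — no ATG→stop ORF.
Frame -1: AGA GAT GCG CAG TAG AAC CTT GGT TTG ACT TGA TAT GCA CAC CAC TGT TCA TGA CGG AAG GGC GTA GAA CGC — no ATG→stop ORF.
Frame -2: GAG ATG CGC AGT AGA ACC TTG GTT TGA CTT GAT ATG CAC ACC ACT GTT CAT GAC GGA AGG GCG TAG AAC GCC — ATG at 5, stop TGA at 26 → 24 nt; ATG at 35, stop TAG at 65 → 33 nt.
Frame -3: AGA TGC GCA GTA GAA CCT TGG TTT GAC TTG ATA TGC ACA CCA CTG TTC ATG ACG GAA GGG CGT AGA ACG CCG — no ATG→stop ORF.
Longest ORF is 33 nt in frame -2 (positions 35–67).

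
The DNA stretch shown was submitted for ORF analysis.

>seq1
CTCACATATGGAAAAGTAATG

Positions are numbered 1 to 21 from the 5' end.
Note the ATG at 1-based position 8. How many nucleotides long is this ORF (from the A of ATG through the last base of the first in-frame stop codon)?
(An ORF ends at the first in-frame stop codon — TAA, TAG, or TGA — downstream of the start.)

Codons from position 8: ATG (8–10), GAA (11–13), AAG (14–16), TAA (17–19).
TAA is the first in-frame stop; ORF spans 8–19, 12 nucleotides.

12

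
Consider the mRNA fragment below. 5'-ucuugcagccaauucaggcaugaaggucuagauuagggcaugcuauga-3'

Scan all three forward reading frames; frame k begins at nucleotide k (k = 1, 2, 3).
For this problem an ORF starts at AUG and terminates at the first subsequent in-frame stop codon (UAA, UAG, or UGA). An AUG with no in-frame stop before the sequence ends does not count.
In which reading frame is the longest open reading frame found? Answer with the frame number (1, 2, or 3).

2

Frame 1: UCU UGC AGC CAA UUC AGG CAU GAA GGU CUA GAU UAG GGC AUG CUA UGA — AUG at 40, stop UGA at 46 → 9 nt.
Frame 2: CUU GCA GCC AAU UCA GGC AUG AAG GUC UAG AUU AGG GCA UGC UAU — AUG at 20, stop UAG at 29 → 12 nt.
Frame 3: UUG CAG CCA AUU CAG GCA UGA AGG UCU AGA UUA GGG CAU GCU AUG — no AUG→stop ORF.
Longest ORF is 12 nt in frame 2 (positions 20–31).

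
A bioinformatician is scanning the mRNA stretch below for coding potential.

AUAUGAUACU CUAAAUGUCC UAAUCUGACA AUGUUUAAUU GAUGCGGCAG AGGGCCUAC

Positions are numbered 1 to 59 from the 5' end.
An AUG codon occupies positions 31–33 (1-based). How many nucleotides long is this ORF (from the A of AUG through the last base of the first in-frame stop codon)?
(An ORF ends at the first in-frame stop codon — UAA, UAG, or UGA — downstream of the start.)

12

Codons from position 31: AUG (31–33), UUU (34–36), AAU (37–39), UGA (40–42).
UGA is the first in-frame stop; ORF spans 31–42, 12 nucleotides.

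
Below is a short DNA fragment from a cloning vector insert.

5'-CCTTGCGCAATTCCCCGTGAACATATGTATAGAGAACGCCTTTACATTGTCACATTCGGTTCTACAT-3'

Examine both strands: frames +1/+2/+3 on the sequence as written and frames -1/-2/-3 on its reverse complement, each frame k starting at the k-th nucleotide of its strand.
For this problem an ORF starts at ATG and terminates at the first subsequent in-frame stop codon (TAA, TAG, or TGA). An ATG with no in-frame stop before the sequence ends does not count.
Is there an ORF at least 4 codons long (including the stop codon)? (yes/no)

Reverse complement (5'→3'): ATGTAGAACCGAATGTGACAATGTAAAGGCGTTCTCTATACATATGTTCACGGGGAATTGCGCAAGG
Frame +1: CCT TGC GCA ATT CCC CGT GAA CAT ATG TAT AGA GAA CGC CTT TAC ATT GTC ACA TTC GGT TCT ACA — no ATG→stop ORF.
Frame +2: CTT GCG CAA TTC CCC GTG AAC ATA TGT ATA GAG AAC GCC TTT ACA TTG TCA CAT TCG GTT CTA CAT — no ATG→stop ORF.
Frame +3: TTG CGC AAT TCC CCG TGA ACA TAT GTA TAG AGA ACG CCT TTA CAT TGT CAC ATT CGG TTC TAC — no ATG→stop ORF.
Frame -1: ATG TAG AAC CGA ATG TGA CAA TGT AAA GGC GTT CTC TAT ACA TAT GTT CAC GGG GAA TTG CGC AAG — ATG at 1, stop TAG at 4 → 6 nt; ATG at 13, stop TGA at 16 → 6 nt.
Frame -2: TGT AGA ACC GAA TGT GAC AAT GTA AAG GCG TTC TCT ATA CAT ATG TTC ACG GGG AAT TGC GCA AGG — no ATG→stop ORF.
Frame -3: GTA GAA CCG AAT GTG ACA ATG TAA AGG CGT TCT CTA TAC ATA TGT TCA CGG GGA ATT GCG CAA — ATG at 21, stop TAA at 24 → 6 nt.
Largest ORF found is 2 codons < 4, so no.

no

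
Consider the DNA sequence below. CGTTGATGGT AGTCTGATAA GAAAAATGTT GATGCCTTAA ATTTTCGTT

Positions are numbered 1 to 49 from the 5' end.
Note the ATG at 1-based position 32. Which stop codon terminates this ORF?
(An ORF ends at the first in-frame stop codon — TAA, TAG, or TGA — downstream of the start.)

TAA

Codons from position 32: ATG (32–34), CCT (35–37), TAA (38–40).
The first in-frame stop codon is TAA.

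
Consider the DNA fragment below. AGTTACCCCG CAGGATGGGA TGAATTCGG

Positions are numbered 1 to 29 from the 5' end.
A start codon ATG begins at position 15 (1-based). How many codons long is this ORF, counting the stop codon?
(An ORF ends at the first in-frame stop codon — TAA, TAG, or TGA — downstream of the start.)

3

Codons from position 15: ATG (15–17), GGA (18–20), TGA (21–23).
TGA is the first in-frame stop; that's 3 codons including the stop.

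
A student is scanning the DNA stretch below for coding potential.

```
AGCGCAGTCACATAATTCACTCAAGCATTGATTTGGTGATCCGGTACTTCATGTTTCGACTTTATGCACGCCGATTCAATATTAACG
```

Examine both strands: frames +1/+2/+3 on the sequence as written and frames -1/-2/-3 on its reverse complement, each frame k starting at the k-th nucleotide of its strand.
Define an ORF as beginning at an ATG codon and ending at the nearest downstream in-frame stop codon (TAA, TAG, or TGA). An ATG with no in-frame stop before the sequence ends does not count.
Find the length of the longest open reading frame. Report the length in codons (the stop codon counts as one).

Reverse complement (5'→3'): CGTTAATATTGAATCGGCGTGCATAAAGTCGAAACATGAAGTACCGGATCACCAAATCAATGCTTGAGTGAATTATGTGACTGCGCT
Frame +1: AGC GCA GTC ACA TAA TTC ACT CAA GCA TTG ATT TGG TGA TCC GGT ACT TCA TGT TTC GAC TTT ATG CAC GCC GAT TCA ATA TTA ACG — no ATG→stop ORF.
Frame +2: GCG CAG TCA CAT AAT TCA CTC AAG CAT TGA TTT GGT GAT CCG GTA CTT CAT GTT TCG ACT TTA TGC ACG CCG ATT CAA TAT TAA — no ATG→stop ORF.
Frame +3: CGC AGT CAC ATA ATT CAC TCA AGC ATT GAT TTG GTG ATC CGG TAC TTC ATG TTT CGA CTT TAT GCA CGC CGA TTC AAT ATT AAC — no ATG→stop ORF.
Frame -1: CGT TAA TAT TGA ATC GGC GTG CAT AAA GTC GAA ACA TGA AGT ACC GGA TCA CCA AAT CAA TGC TTG AGT GAA TTA TGT GAC TGC GCT — no ATG→stop ORF.
Frame -2: GTT AAT ATT GAA TCG GCG TGC ATA AAG TCG AAA CAT GAA GTA CCG GAT CAC CAA ATC AAT GCT TGA GTG AAT TAT GTG ACT GCG — no ATG→stop ORF.
Frame -3: TTA ATA TTG AAT CGG CGT GCA TAA AGT CGA AAC ATG AAG TAC CGG ATC ACC AAA TCA ATG CTT GAG TGA ATT ATG TGA CTG CGC — ATG at 36, stop TGA at 69 → 36 nt; ATG at 60, stop TGA at 69 → 12 nt; ATG at 75, stop TGA at 78 → 6 nt.
Longest: frame -3, positions 36–71, 36 nt = 12 codons = 11 aa. → 12 codons.

12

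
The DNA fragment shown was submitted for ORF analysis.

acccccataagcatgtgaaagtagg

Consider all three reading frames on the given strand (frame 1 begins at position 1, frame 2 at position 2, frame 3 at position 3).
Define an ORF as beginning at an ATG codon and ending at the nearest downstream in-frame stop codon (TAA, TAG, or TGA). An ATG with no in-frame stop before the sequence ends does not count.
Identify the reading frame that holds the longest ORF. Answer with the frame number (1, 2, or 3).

Frame 1: ACC CCC ATA AGC ATG TGA AAG TAG — ATG at 13, stop TGA at 16 → 6 nt.
Frame 2: CCC CCA TAA GCA TGT GAA AGT AGG — no ATG→stop ORF.
Frame 3: CCC CAT AAG CAT GTG AAA GTA — no ATG→stop ORF.
Longest ORF is 6 nt in frame 1 (positions 13–18).

1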